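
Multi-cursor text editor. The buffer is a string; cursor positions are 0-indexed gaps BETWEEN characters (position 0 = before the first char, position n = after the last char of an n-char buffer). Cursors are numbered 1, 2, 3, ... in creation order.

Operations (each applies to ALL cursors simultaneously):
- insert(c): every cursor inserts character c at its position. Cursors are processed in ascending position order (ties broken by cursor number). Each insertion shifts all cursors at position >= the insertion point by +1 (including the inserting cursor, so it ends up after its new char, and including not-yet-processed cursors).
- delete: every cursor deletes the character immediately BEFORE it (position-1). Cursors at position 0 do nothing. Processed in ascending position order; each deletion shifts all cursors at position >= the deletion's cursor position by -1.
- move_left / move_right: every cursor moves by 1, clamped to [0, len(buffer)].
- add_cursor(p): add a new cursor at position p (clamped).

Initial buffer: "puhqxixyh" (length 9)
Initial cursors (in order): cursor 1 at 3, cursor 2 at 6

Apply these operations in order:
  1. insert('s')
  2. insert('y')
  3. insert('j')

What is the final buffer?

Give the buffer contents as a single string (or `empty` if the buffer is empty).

Answer: puhsyjqxisyjxyh

Derivation:
After op 1 (insert('s')): buffer="puhsqxisxyh" (len 11), cursors c1@4 c2@8, authorship ...1...2...
After op 2 (insert('y')): buffer="puhsyqxisyxyh" (len 13), cursors c1@5 c2@10, authorship ...11...22...
After op 3 (insert('j')): buffer="puhsyjqxisyjxyh" (len 15), cursors c1@6 c2@12, authorship ...111...222...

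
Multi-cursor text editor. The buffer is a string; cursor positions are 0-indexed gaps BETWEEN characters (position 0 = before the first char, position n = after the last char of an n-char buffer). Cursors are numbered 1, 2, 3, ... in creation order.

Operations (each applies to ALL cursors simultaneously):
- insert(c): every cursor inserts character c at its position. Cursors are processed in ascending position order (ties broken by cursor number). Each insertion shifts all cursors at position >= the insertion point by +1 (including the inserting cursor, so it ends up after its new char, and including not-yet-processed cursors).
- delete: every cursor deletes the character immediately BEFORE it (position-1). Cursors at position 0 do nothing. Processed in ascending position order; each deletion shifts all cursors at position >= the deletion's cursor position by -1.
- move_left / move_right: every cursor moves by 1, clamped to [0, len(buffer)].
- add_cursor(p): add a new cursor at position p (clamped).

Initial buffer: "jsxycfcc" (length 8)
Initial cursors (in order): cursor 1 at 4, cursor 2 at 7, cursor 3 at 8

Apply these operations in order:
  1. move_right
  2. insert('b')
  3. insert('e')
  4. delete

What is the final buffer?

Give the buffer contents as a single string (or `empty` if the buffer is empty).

Answer: jsxycbfccbb

Derivation:
After op 1 (move_right): buffer="jsxycfcc" (len 8), cursors c1@5 c2@8 c3@8, authorship ........
After op 2 (insert('b')): buffer="jsxycbfccbb" (len 11), cursors c1@6 c2@11 c3@11, authorship .....1...23
After op 3 (insert('e')): buffer="jsxycbefccbbee" (len 14), cursors c1@7 c2@14 c3@14, authorship .....11...2323
After op 4 (delete): buffer="jsxycbfccbb" (len 11), cursors c1@6 c2@11 c3@11, authorship .....1...23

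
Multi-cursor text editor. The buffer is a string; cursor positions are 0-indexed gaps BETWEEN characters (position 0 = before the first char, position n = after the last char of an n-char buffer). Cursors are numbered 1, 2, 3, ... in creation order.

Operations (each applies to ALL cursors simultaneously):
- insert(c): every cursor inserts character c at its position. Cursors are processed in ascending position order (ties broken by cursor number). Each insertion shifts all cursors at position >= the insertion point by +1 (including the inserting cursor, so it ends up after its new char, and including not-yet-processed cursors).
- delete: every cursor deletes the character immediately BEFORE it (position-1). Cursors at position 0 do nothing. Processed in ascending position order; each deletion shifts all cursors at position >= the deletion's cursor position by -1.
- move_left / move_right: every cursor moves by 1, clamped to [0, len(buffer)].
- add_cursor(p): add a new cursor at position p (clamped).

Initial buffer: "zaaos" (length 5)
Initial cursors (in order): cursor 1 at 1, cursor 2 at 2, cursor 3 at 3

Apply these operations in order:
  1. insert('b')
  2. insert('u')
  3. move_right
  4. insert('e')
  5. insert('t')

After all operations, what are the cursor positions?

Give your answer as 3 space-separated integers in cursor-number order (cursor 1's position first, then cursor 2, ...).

After op 1 (insert('b')): buffer="zbababos" (len 8), cursors c1@2 c2@4 c3@6, authorship .1.2.3..
After op 2 (insert('u')): buffer="zbuabuabuos" (len 11), cursors c1@3 c2@6 c3@9, authorship .11.22.33..
After op 3 (move_right): buffer="zbuabuabuos" (len 11), cursors c1@4 c2@7 c3@10, authorship .11.22.33..
After op 4 (insert('e')): buffer="zbuaebuaebuoes" (len 14), cursors c1@5 c2@9 c3@13, authorship .11.122.233.3.
After op 5 (insert('t')): buffer="zbuaetbuaetbuoets" (len 17), cursors c1@6 c2@11 c3@16, authorship .11.1122.2233.33.

Answer: 6 11 16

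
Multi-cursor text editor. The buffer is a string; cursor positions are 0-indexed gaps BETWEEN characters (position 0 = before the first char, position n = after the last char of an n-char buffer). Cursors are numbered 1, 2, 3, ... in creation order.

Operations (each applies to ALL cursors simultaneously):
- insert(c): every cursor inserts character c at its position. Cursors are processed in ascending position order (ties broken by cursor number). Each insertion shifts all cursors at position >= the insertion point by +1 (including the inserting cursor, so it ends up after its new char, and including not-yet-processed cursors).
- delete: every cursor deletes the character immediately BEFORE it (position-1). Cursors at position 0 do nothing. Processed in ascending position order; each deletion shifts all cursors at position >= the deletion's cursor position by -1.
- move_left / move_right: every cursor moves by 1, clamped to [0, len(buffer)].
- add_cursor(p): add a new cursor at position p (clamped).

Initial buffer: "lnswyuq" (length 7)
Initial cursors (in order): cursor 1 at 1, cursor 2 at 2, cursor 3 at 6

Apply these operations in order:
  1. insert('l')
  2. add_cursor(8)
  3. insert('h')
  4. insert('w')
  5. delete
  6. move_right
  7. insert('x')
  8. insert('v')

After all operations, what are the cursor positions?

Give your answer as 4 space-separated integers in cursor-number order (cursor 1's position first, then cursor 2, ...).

Answer: 6 11 22 18

Derivation:
After op 1 (insert('l')): buffer="llnlswyulq" (len 10), cursors c1@2 c2@4 c3@9, authorship .1.2....3.
After op 2 (add_cursor(8)): buffer="llnlswyulq" (len 10), cursors c1@2 c2@4 c4@8 c3@9, authorship .1.2....3.
After op 3 (insert('h')): buffer="llhnlhswyuhlhq" (len 14), cursors c1@3 c2@6 c4@11 c3@13, authorship .11.22....433.
After op 4 (insert('w')): buffer="llhwnlhwswyuhwlhwq" (len 18), cursors c1@4 c2@8 c4@14 c3@17, authorship .111.222....44333.
After op 5 (delete): buffer="llhnlhswyuhlhq" (len 14), cursors c1@3 c2@6 c4@11 c3@13, authorship .11.22....433.
After op 6 (move_right): buffer="llhnlhswyuhlhq" (len 14), cursors c1@4 c2@7 c4@12 c3@14, authorship .11.22....433.
After op 7 (insert('x')): buffer="llhnxlhsxwyuhlxhqx" (len 18), cursors c1@5 c2@9 c4@15 c3@18, authorship .11.122.2...4343.3
After op 8 (insert('v')): buffer="llhnxvlhsxvwyuhlxvhqxv" (len 22), cursors c1@6 c2@11 c4@18 c3@22, authorship .11.1122.22...43443.33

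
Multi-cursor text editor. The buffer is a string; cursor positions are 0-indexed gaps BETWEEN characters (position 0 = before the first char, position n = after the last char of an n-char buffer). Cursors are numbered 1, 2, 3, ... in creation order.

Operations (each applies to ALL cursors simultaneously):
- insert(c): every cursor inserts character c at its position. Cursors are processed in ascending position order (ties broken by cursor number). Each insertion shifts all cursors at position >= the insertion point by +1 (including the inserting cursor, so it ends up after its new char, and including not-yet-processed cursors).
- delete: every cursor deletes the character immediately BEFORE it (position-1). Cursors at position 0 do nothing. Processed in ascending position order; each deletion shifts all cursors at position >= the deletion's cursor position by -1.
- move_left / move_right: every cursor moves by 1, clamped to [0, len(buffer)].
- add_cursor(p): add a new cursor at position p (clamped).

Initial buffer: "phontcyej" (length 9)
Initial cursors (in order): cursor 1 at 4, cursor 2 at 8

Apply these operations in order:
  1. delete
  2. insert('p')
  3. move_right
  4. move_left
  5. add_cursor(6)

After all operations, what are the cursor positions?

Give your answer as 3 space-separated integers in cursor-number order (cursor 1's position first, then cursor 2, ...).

After op 1 (delete): buffer="photcyj" (len 7), cursors c1@3 c2@6, authorship .......
After op 2 (insert('p')): buffer="phoptcypj" (len 9), cursors c1@4 c2@8, authorship ...1...2.
After op 3 (move_right): buffer="phoptcypj" (len 9), cursors c1@5 c2@9, authorship ...1...2.
After op 4 (move_left): buffer="phoptcypj" (len 9), cursors c1@4 c2@8, authorship ...1...2.
After op 5 (add_cursor(6)): buffer="phoptcypj" (len 9), cursors c1@4 c3@6 c2@8, authorship ...1...2.

Answer: 4 8 6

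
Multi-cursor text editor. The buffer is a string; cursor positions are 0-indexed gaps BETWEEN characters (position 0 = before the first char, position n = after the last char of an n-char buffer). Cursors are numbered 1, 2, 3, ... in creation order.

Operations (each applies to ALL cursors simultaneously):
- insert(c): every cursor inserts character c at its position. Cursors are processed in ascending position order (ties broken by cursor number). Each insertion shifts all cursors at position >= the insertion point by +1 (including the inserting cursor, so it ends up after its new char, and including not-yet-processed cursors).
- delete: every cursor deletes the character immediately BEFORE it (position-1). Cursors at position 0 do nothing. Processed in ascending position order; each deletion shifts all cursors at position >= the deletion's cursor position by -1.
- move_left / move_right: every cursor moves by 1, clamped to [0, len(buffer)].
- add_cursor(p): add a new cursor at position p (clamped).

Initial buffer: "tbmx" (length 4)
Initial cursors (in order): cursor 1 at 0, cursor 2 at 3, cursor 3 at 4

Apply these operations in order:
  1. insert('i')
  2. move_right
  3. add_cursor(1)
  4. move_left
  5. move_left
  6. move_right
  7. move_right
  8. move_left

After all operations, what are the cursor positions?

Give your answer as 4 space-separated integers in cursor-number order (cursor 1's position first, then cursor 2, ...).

Answer: 1 5 6 1

Derivation:
After op 1 (insert('i')): buffer="itbmixi" (len 7), cursors c1@1 c2@5 c3@7, authorship 1...2.3
After op 2 (move_right): buffer="itbmixi" (len 7), cursors c1@2 c2@6 c3@7, authorship 1...2.3
After op 3 (add_cursor(1)): buffer="itbmixi" (len 7), cursors c4@1 c1@2 c2@6 c3@7, authorship 1...2.3
After op 4 (move_left): buffer="itbmixi" (len 7), cursors c4@0 c1@1 c2@5 c3@6, authorship 1...2.3
After op 5 (move_left): buffer="itbmixi" (len 7), cursors c1@0 c4@0 c2@4 c3@5, authorship 1...2.3
After op 6 (move_right): buffer="itbmixi" (len 7), cursors c1@1 c4@1 c2@5 c3@6, authorship 1...2.3
After op 7 (move_right): buffer="itbmixi" (len 7), cursors c1@2 c4@2 c2@6 c3@7, authorship 1...2.3
After op 8 (move_left): buffer="itbmixi" (len 7), cursors c1@1 c4@1 c2@5 c3@6, authorship 1...2.3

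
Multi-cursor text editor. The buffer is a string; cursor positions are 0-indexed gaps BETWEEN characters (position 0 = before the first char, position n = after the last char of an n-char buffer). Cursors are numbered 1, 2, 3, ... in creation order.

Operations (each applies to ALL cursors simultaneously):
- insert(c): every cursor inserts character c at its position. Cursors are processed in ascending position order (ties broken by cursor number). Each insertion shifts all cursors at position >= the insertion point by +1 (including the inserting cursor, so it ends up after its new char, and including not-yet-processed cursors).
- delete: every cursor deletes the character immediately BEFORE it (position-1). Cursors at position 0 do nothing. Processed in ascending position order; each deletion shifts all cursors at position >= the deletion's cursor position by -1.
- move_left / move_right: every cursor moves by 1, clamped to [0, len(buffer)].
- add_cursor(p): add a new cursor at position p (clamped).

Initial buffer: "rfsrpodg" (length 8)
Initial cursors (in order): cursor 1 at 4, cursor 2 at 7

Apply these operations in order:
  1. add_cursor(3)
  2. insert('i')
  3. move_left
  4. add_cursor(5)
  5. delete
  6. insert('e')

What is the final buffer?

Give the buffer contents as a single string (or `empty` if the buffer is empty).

After op 1 (add_cursor(3)): buffer="rfsrpodg" (len 8), cursors c3@3 c1@4 c2@7, authorship ........
After op 2 (insert('i')): buffer="rfsiripodig" (len 11), cursors c3@4 c1@6 c2@10, authorship ...3.1...2.
After op 3 (move_left): buffer="rfsiripodig" (len 11), cursors c3@3 c1@5 c2@9, authorship ...3.1...2.
After op 4 (add_cursor(5)): buffer="rfsiripodig" (len 11), cursors c3@3 c1@5 c4@5 c2@9, authorship ...3.1...2.
After op 5 (delete): buffer="rfipoig" (len 7), cursors c1@2 c3@2 c4@2 c2@5, authorship ..1..2.
After op 6 (insert('e')): buffer="rfeeeipoeig" (len 11), cursors c1@5 c3@5 c4@5 c2@9, authorship ..1341..22.

Answer: rfeeeipoeig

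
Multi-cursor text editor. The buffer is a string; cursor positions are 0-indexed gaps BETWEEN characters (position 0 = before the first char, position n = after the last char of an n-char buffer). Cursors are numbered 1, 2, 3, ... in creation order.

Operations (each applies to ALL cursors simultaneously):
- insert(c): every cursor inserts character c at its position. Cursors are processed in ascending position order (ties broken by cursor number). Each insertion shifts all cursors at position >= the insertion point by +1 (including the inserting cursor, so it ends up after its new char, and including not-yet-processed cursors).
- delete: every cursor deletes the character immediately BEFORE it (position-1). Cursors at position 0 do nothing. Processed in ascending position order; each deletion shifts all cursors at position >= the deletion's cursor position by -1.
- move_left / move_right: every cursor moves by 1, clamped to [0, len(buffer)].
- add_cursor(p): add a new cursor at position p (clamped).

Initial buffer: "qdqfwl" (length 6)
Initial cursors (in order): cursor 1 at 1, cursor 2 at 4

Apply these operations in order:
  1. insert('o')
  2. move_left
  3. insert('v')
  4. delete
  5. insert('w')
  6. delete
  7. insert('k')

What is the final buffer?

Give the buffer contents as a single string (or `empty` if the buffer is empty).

After op 1 (insert('o')): buffer="qodqfowl" (len 8), cursors c1@2 c2@6, authorship .1...2..
After op 2 (move_left): buffer="qodqfowl" (len 8), cursors c1@1 c2@5, authorship .1...2..
After op 3 (insert('v')): buffer="qvodqfvowl" (len 10), cursors c1@2 c2@7, authorship .11...22..
After op 4 (delete): buffer="qodqfowl" (len 8), cursors c1@1 c2@5, authorship .1...2..
After op 5 (insert('w')): buffer="qwodqfwowl" (len 10), cursors c1@2 c2@7, authorship .11...22..
After op 6 (delete): buffer="qodqfowl" (len 8), cursors c1@1 c2@5, authorship .1...2..
After op 7 (insert('k')): buffer="qkodqfkowl" (len 10), cursors c1@2 c2@7, authorship .11...22..

Answer: qkodqfkowl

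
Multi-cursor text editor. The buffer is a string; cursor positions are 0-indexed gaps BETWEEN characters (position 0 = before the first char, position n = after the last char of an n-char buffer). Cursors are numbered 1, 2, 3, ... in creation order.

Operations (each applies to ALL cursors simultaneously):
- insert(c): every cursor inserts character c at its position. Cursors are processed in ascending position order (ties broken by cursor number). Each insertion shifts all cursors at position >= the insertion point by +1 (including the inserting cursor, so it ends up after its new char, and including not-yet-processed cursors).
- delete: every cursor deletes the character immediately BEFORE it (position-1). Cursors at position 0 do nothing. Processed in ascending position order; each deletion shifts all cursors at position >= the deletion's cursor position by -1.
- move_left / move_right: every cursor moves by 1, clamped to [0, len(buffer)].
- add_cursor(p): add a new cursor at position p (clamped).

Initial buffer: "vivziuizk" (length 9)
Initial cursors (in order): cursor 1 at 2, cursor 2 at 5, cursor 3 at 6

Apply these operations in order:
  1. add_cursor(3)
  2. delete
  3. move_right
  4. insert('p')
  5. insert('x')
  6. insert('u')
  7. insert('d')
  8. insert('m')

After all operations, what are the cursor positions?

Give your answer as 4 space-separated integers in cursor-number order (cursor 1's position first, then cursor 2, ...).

Answer: 12 23 23 12

Derivation:
After op 1 (add_cursor(3)): buffer="vivziuizk" (len 9), cursors c1@2 c4@3 c2@5 c3@6, authorship .........
After op 2 (delete): buffer="vzizk" (len 5), cursors c1@1 c4@1 c2@2 c3@2, authorship .....
After op 3 (move_right): buffer="vzizk" (len 5), cursors c1@2 c4@2 c2@3 c3@3, authorship .....
After op 4 (insert('p')): buffer="vzppippzk" (len 9), cursors c1@4 c4@4 c2@7 c3@7, authorship ..14.23..
After op 5 (insert('x')): buffer="vzppxxippxxzk" (len 13), cursors c1@6 c4@6 c2@11 c3@11, authorship ..1414.2323..
After op 6 (insert('u')): buffer="vzppxxuuippxxuuzk" (len 17), cursors c1@8 c4@8 c2@15 c3@15, authorship ..141414.232323..
After op 7 (insert('d')): buffer="vzppxxuuddippxxuuddzk" (len 21), cursors c1@10 c4@10 c2@19 c3@19, authorship ..14141414.23232323..
After op 8 (insert('m')): buffer="vzppxxuuddmmippxxuuddmmzk" (len 25), cursors c1@12 c4@12 c2@23 c3@23, authorship ..1414141414.2323232323..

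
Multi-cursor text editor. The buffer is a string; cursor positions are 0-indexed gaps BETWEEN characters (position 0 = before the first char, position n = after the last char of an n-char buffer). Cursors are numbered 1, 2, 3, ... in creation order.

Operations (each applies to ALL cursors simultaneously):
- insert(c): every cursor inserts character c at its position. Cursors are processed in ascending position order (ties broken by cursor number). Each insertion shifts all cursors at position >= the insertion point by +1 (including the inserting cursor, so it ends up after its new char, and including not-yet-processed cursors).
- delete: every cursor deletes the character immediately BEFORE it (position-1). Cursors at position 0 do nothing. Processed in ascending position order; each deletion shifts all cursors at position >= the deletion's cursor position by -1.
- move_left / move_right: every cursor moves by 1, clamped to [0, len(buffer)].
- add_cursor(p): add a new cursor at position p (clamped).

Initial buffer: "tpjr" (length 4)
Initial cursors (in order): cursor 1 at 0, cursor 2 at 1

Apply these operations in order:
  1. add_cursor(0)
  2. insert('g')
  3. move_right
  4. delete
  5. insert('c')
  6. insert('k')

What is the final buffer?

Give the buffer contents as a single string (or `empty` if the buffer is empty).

Answer: gcckkgckjr

Derivation:
After op 1 (add_cursor(0)): buffer="tpjr" (len 4), cursors c1@0 c3@0 c2@1, authorship ....
After op 2 (insert('g')): buffer="ggtgpjr" (len 7), cursors c1@2 c3@2 c2@4, authorship 13.2...
After op 3 (move_right): buffer="ggtgpjr" (len 7), cursors c1@3 c3@3 c2@5, authorship 13.2...
After op 4 (delete): buffer="ggjr" (len 4), cursors c1@1 c3@1 c2@2, authorship 12..
After op 5 (insert('c')): buffer="gccgcjr" (len 7), cursors c1@3 c3@3 c2@5, authorship 11322..
After op 6 (insert('k')): buffer="gcckkgckjr" (len 10), cursors c1@5 c3@5 c2@8, authorship 11313222..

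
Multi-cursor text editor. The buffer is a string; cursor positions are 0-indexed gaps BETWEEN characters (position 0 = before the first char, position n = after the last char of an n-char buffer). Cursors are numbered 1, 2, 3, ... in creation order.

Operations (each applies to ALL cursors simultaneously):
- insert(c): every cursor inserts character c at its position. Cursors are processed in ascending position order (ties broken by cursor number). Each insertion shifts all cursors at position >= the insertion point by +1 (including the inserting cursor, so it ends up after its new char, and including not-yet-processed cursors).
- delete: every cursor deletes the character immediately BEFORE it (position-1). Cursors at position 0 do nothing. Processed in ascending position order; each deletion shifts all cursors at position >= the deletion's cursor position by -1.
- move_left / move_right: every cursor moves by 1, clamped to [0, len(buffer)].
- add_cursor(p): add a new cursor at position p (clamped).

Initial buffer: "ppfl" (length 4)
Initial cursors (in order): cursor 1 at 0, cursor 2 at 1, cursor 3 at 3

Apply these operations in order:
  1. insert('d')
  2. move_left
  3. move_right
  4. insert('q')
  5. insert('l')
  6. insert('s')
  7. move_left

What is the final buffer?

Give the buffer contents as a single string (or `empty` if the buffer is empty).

Answer: dqlspdqlspfdqlsl

Derivation:
After op 1 (insert('d')): buffer="dpdpfdl" (len 7), cursors c1@1 c2@3 c3@6, authorship 1.2..3.
After op 2 (move_left): buffer="dpdpfdl" (len 7), cursors c1@0 c2@2 c3@5, authorship 1.2..3.
After op 3 (move_right): buffer="dpdpfdl" (len 7), cursors c1@1 c2@3 c3@6, authorship 1.2..3.
After op 4 (insert('q')): buffer="dqpdqpfdql" (len 10), cursors c1@2 c2@5 c3@9, authorship 11.22..33.
After op 5 (insert('l')): buffer="dqlpdqlpfdqll" (len 13), cursors c1@3 c2@7 c3@12, authorship 111.222..333.
After op 6 (insert('s')): buffer="dqlspdqlspfdqlsl" (len 16), cursors c1@4 c2@9 c3@15, authorship 1111.2222..3333.
After op 7 (move_left): buffer="dqlspdqlspfdqlsl" (len 16), cursors c1@3 c2@8 c3@14, authorship 1111.2222..3333.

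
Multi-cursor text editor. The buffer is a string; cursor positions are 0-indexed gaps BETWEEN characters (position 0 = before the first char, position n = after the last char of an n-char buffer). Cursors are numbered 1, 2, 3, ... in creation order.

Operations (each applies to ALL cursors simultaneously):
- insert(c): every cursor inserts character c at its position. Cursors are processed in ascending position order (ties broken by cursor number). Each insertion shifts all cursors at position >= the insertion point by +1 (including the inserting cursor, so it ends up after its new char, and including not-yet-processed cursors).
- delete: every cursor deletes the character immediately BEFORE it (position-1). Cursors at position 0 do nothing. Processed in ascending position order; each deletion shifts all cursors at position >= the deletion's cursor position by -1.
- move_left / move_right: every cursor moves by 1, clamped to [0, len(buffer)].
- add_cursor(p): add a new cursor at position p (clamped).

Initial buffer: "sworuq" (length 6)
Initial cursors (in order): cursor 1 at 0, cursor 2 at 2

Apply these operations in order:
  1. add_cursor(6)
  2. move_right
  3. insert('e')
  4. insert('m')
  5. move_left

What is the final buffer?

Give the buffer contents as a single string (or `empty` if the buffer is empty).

Answer: semwoemruqem

Derivation:
After op 1 (add_cursor(6)): buffer="sworuq" (len 6), cursors c1@0 c2@2 c3@6, authorship ......
After op 2 (move_right): buffer="sworuq" (len 6), cursors c1@1 c2@3 c3@6, authorship ......
After op 3 (insert('e')): buffer="sewoeruqe" (len 9), cursors c1@2 c2@5 c3@9, authorship .1..2...3
After op 4 (insert('m')): buffer="semwoemruqem" (len 12), cursors c1@3 c2@7 c3@12, authorship .11..22...33
After op 5 (move_left): buffer="semwoemruqem" (len 12), cursors c1@2 c2@6 c3@11, authorship .11..22...33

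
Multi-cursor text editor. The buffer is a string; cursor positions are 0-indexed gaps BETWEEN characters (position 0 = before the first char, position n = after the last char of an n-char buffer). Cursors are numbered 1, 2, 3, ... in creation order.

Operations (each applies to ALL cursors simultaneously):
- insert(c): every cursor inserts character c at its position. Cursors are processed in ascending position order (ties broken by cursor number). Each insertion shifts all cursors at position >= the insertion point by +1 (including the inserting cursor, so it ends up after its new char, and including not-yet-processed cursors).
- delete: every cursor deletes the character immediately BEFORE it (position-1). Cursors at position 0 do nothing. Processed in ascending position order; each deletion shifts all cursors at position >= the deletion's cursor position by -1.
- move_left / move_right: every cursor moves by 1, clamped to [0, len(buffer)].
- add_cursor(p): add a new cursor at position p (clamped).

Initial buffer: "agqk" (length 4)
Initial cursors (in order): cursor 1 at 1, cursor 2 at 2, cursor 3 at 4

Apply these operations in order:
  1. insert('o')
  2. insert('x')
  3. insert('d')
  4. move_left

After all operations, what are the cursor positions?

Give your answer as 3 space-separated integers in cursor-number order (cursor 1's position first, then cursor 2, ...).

After op 1 (insert('o')): buffer="aogoqko" (len 7), cursors c1@2 c2@4 c3@7, authorship .1.2..3
After op 2 (insert('x')): buffer="aoxgoxqkox" (len 10), cursors c1@3 c2@6 c3@10, authorship .11.22..33
After op 3 (insert('d')): buffer="aoxdgoxdqkoxd" (len 13), cursors c1@4 c2@8 c3@13, authorship .111.222..333
After op 4 (move_left): buffer="aoxdgoxdqkoxd" (len 13), cursors c1@3 c2@7 c3@12, authorship .111.222..333

Answer: 3 7 12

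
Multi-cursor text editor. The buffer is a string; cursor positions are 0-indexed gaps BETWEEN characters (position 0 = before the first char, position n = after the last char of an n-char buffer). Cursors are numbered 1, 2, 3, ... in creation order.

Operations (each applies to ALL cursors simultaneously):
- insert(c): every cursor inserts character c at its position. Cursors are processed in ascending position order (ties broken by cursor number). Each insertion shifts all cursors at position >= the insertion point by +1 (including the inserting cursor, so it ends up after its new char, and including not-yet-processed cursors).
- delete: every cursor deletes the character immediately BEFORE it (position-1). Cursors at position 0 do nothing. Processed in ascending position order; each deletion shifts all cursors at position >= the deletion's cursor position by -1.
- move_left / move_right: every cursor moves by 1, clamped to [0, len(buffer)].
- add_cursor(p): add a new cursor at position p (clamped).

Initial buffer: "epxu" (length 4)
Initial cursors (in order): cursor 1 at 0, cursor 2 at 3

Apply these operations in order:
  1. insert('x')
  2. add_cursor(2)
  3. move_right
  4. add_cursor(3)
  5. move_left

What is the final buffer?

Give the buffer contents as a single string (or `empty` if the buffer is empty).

Answer: xepxxu

Derivation:
After op 1 (insert('x')): buffer="xepxxu" (len 6), cursors c1@1 c2@5, authorship 1...2.
After op 2 (add_cursor(2)): buffer="xepxxu" (len 6), cursors c1@1 c3@2 c2@5, authorship 1...2.
After op 3 (move_right): buffer="xepxxu" (len 6), cursors c1@2 c3@3 c2@6, authorship 1...2.
After op 4 (add_cursor(3)): buffer="xepxxu" (len 6), cursors c1@2 c3@3 c4@3 c2@6, authorship 1...2.
After op 5 (move_left): buffer="xepxxu" (len 6), cursors c1@1 c3@2 c4@2 c2@5, authorship 1...2.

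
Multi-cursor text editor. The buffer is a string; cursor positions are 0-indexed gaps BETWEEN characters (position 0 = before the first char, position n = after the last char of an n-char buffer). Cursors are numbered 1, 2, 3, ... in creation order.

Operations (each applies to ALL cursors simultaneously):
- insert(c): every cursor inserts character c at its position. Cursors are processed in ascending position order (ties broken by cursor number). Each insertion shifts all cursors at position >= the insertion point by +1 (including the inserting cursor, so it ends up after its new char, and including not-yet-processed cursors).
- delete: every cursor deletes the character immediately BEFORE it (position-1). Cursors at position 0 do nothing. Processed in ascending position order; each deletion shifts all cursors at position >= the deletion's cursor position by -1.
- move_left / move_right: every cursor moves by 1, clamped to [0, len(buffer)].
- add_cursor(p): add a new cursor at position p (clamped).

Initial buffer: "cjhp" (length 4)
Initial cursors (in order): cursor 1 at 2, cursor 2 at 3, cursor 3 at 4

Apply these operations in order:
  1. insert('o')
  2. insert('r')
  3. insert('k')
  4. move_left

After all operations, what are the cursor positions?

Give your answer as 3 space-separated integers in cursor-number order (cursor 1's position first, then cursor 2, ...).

Answer: 4 8 12

Derivation:
After op 1 (insert('o')): buffer="cjohopo" (len 7), cursors c1@3 c2@5 c3@7, authorship ..1.2.3
After op 2 (insert('r')): buffer="cjorhorpor" (len 10), cursors c1@4 c2@7 c3@10, authorship ..11.22.33
After op 3 (insert('k')): buffer="cjorkhorkpork" (len 13), cursors c1@5 c2@9 c3@13, authorship ..111.222.333
After op 4 (move_left): buffer="cjorkhorkpork" (len 13), cursors c1@4 c2@8 c3@12, authorship ..111.222.333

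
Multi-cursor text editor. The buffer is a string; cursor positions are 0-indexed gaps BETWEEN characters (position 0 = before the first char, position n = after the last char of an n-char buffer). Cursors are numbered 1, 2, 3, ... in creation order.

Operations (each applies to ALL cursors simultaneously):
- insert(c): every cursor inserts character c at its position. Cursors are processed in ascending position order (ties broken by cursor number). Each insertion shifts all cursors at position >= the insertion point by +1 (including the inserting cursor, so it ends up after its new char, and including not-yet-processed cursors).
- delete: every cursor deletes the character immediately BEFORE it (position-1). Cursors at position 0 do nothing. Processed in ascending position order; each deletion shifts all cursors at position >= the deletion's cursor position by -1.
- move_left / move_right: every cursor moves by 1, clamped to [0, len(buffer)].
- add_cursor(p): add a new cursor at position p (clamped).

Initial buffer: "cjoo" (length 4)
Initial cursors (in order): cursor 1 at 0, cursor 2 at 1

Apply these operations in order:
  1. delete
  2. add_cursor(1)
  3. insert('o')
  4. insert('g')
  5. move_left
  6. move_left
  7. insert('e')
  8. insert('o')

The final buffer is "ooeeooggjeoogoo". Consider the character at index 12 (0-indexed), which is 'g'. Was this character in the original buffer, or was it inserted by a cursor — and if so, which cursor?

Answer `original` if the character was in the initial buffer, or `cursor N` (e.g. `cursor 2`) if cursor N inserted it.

Answer: cursor 3

Derivation:
After op 1 (delete): buffer="joo" (len 3), cursors c1@0 c2@0, authorship ...
After op 2 (add_cursor(1)): buffer="joo" (len 3), cursors c1@0 c2@0 c3@1, authorship ...
After op 3 (insert('o')): buffer="oojooo" (len 6), cursors c1@2 c2@2 c3@4, authorship 12.3..
After op 4 (insert('g')): buffer="ooggjogoo" (len 9), cursors c1@4 c2@4 c3@7, authorship 1212.33..
After op 5 (move_left): buffer="ooggjogoo" (len 9), cursors c1@3 c2@3 c3@6, authorship 1212.33..
After op 6 (move_left): buffer="ooggjogoo" (len 9), cursors c1@2 c2@2 c3@5, authorship 1212.33..
After op 7 (insert('e')): buffer="ooeeggjeogoo" (len 12), cursors c1@4 c2@4 c3@8, authorship 121212.333..
After op 8 (insert('o')): buffer="ooeeooggjeoogoo" (len 15), cursors c1@6 c2@6 c3@11, authorship 12121212.3333..
Authorship (.=original, N=cursor N): 1 2 1 2 1 2 1 2 . 3 3 3 3 . .
Index 12: author = 3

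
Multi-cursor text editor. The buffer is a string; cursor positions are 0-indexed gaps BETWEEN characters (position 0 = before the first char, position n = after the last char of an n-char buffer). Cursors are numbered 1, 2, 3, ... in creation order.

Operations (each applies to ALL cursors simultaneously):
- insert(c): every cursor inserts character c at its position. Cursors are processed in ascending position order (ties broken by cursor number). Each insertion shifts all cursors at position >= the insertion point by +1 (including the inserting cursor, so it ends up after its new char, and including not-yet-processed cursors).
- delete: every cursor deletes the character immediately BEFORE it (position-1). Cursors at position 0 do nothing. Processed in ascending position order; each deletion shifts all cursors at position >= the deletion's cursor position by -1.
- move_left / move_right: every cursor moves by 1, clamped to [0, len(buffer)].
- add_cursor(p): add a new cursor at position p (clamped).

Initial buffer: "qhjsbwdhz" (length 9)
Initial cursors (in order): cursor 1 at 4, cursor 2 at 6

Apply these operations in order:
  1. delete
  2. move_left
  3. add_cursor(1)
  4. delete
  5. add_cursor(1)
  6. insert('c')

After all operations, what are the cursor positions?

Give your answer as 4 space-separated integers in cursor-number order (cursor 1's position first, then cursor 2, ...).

Answer: 3 3 3 5

Derivation:
After op 1 (delete): buffer="qhjbdhz" (len 7), cursors c1@3 c2@4, authorship .......
After op 2 (move_left): buffer="qhjbdhz" (len 7), cursors c1@2 c2@3, authorship .......
After op 3 (add_cursor(1)): buffer="qhjbdhz" (len 7), cursors c3@1 c1@2 c2@3, authorship .......
After op 4 (delete): buffer="bdhz" (len 4), cursors c1@0 c2@0 c3@0, authorship ....
After op 5 (add_cursor(1)): buffer="bdhz" (len 4), cursors c1@0 c2@0 c3@0 c4@1, authorship ....
After op 6 (insert('c')): buffer="cccbcdhz" (len 8), cursors c1@3 c2@3 c3@3 c4@5, authorship 123.4...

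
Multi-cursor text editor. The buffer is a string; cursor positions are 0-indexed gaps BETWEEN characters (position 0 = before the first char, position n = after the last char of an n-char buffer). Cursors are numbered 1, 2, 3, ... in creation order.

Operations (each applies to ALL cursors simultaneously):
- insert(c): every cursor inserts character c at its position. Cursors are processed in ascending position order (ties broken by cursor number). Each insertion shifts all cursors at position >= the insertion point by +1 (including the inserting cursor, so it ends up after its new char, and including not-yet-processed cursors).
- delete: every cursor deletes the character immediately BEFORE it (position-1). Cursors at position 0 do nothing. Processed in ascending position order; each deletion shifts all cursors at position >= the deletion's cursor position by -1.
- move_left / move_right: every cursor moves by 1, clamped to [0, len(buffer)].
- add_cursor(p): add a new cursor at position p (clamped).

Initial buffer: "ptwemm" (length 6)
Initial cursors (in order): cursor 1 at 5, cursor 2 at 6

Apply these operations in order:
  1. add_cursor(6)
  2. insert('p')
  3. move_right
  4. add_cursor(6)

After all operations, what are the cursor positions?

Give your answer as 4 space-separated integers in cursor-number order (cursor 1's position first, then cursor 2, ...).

Answer: 7 9 9 6

Derivation:
After op 1 (add_cursor(6)): buffer="ptwemm" (len 6), cursors c1@5 c2@6 c3@6, authorship ......
After op 2 (insert('p')): buffer="ptwempmpp" (len 9), cursors c1@6 c2@9 c3@9, authorship .....1.23
After op 3 (move_right): buffer="ptwempmpp" (len 9), cursors c1@7 c2@9 c3@9, authorship .....1.23
After op 4 (add_cursor(6)): buffer="ptwempmpp" (len 9), cursors c4@6 c1@7 c2@9 c3@9, authorship .....1.23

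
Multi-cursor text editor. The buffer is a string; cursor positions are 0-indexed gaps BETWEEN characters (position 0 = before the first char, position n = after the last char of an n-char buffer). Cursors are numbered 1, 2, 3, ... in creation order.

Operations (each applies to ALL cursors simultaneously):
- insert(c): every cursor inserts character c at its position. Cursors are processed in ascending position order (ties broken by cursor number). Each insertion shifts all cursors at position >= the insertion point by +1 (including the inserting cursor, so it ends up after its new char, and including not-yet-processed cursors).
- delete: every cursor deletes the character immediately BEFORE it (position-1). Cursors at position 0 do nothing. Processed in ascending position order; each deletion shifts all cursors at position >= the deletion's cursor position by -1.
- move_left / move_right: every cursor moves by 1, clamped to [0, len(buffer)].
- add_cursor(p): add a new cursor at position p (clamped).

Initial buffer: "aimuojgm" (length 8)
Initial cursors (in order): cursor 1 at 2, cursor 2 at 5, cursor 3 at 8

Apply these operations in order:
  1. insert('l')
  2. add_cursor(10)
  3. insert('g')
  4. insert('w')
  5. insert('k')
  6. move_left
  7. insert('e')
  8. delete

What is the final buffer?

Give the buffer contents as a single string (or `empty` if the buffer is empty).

After op 1 (insert('l')): buffer="ailmuoljgml" (len 11), cursors c1@3 c2@7 c3@11, authorship ..1...2...3
After op 2 (add_cursor(10)): buffer="ailmuoljgml" (len 11), cursors c1@3 c2@7 c4@10 c3@11, authorship ..1...2...3
After op 3 (insert('g')): buffer="ailgmuolgjgmglg" (len 15), cursors c1@4 c2@9 c4@13 c3@15, authorship ..11...22...433
After op 4 (insert('w')): buffer="ailgwmuolgwjgmgwlgw" (len 19), cursors c1@5 c2@11 c4@16 c3@19, authorship ..111...222...44333
After op 5 (insert('k')): buffer="ailgwkmuolgwkjgmgwklgwk" (len 23), cursors c1@6 c2@13 c4@19 c3@23, authorship ..1111...2222...4443333
After op 6 (move_left): buffer="ailgwkmuolgwkjgmgwklgwk" (len 23), cursors c1@5 c2@12 c4@18 c3@22, authorship ..1111...2222...4443333
After op 7 (insert('e')): buffer="ailgwekmuolgwekjgmgweklgwek" (len 27), cursors c1@6 c2@14 c4@21 c3@26, authorship ..11111...22222...444433333
After op 8 (delete): buffer="ailgwkmuolgwkjgmgwklgwk" (len 23), cursors c1@5 c2@12 c4@18 c3@22, authorship ..1111...2222...4443333

Answer: ailgwkmuolgwkjgmgwklgwk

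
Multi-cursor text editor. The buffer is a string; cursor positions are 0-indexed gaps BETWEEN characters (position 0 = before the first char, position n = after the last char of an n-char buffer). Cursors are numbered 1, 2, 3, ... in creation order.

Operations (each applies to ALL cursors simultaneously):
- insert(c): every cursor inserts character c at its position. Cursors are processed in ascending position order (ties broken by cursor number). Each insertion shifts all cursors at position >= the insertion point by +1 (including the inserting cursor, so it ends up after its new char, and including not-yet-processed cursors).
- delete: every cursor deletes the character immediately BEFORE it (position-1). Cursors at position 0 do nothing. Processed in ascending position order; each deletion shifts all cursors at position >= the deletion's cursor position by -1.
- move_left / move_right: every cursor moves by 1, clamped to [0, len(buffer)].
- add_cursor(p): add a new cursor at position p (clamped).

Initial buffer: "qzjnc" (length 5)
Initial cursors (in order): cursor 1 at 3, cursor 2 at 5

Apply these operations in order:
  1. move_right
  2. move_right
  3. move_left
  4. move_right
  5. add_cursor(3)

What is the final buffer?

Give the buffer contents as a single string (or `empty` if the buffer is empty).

Answer: qzjnc

Derivation:
After op 1 (move_right): buffer="qzjnc" (len 5), cursors c1@4 c2@5, authorship .....
After op 2 (move_right): buffer="qzjnc" (len 5), cursors c1@5 c2@5, authorship .....
After op 3 (move_left): buffer="qzjnc" (len 5), cursors c1@4 c2@4, authorship .....
After op 4 (move_right): buffer="qzjnc" (len 5), cursors c1@5 c2@5, authorship .....
After op 5 (add_cursor(3)): buffer="qzjnc" (len 5), cursors c3@3 c1@5 c2@5, authorship .....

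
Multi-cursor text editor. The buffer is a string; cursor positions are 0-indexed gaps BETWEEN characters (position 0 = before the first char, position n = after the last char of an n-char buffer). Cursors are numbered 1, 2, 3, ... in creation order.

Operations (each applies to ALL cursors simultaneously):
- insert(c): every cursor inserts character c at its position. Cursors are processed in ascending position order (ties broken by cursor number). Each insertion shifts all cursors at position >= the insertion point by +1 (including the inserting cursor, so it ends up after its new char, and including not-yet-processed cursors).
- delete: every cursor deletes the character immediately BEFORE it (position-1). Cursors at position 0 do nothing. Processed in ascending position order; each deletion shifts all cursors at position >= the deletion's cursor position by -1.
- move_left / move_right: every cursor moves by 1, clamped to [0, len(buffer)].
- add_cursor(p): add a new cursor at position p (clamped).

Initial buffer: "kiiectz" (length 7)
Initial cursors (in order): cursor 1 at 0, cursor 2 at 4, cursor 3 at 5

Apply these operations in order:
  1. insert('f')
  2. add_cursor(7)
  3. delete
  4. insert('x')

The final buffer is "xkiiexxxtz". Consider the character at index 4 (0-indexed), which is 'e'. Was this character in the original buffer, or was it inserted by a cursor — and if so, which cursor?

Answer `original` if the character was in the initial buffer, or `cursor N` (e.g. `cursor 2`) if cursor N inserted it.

Answer: original

Derivation:
After op 1 (insert('f')): buffer="fkiiefcftz" (len 10), cursors c1@1 c2@6 c3@8, authorship 1....2.3..
After op 2 (add_cursor(7)): buffer="fkiiefcftz" (len 10), cursors c1@1 c2@6 c4@7 c3@8, authorship 1....2.3..
After op 3 (delete): buffer="kiietz" (len 6), cursors c1@0 c2@4 c3@4 c4@4, authorship ......
After op 4 (insert('x')): buffer="xkiiexxxtz" (len 10), cursors c1@1 c2@8 c3@8 c4@8, authorship 1....234..
Authorship (.=original, N=cursor N): 1 . . . . 2 3 4 . .
Index 4: author = original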